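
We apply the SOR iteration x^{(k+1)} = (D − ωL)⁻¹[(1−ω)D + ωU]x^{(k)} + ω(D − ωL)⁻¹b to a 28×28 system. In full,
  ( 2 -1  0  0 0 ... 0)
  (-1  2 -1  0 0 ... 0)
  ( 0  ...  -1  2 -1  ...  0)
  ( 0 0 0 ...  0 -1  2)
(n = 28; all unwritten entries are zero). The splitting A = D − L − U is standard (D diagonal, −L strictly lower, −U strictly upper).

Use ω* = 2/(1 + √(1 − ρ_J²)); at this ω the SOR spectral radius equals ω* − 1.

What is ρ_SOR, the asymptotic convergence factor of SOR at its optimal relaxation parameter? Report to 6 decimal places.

ρ_SOR = 0.804860

ρ_J = max_k |cos(kπ/29)| = cos(π/29) = 0.994138
√(1−ρ_J²) simplifies to sin(π/29) = 0.1081190.
ω* = 2/(1+0.1081190) = 1.804860
ρ_SOR = ω* − 1 ≈ 0.804860.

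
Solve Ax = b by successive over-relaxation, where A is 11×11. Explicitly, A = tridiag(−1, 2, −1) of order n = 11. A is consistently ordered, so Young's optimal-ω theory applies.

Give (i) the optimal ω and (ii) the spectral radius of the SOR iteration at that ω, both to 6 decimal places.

½·tridiag(1,0,1) at n=11: λ_k = cos(kπ/12); max |λ| at k=1 ⇒ ρ_J = cos(π/12) ≈ 0.965926.
√(1−ρ_J²) = |sin(π/12)| = 0.2588190
ω* = 2/(1 + 0.2588190) = 2/1.2588190 = 1.588791.
ρ_SOR = ω* − 1 ≈ 0.588791.

ω* = 1.588791, ρ_SOR = 0.588791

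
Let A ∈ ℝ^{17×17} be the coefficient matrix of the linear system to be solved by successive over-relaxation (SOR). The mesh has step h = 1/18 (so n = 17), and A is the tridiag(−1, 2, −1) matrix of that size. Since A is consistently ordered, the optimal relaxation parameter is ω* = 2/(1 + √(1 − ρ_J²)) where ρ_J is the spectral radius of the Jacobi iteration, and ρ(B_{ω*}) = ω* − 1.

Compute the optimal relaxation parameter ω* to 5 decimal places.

ω* = 1.70409

B_J for the 17×17 system has eigenvalues cos(kπ/18); ρ_J = cos(π/18) = 0.98481.
√(1 − cos²(π/18)) = sin(π/18) ≈ 0.173648.
Then 2/(1+√(1−ρ_J²)) = 2/(1+0.173648); ω* = 2/1.173648 = 1.70409.
Hence ρ(B_{ω*}) = 1.70409 − 1 = 0.70409.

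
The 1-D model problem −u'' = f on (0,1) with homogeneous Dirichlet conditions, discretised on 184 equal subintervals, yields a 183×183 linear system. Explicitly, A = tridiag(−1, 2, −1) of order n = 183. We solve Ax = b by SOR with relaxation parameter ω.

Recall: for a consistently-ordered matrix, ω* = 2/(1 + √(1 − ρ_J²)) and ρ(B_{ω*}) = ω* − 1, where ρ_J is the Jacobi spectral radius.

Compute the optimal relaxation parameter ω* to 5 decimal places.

spectrum of D⁻¹(L+U) = {cos(kπ/184) : 1≤k≤183}; ρ_J = cos(π/184) = 0.99985.
root = sin(π/184) = 0.017073  (since 1−cos² = sin²).
Then 2/(1+√(1−ρ_J²)) = 2/(1+0.017073); ω* = 2/1.017073 = 1.96643.
At ω = 1.96643 every |λ(B_ω)| = ω−1, so ρ_SOR = 0.96643.

ω* = 1.96643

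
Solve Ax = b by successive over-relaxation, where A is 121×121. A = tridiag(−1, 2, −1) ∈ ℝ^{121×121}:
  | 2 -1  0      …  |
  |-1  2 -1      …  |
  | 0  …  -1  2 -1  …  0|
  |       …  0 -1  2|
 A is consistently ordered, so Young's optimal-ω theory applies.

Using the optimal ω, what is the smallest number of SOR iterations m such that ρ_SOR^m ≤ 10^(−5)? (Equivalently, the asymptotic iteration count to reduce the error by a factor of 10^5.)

m = 224

[ρ_J] n=121: ρ(B_J) = cos(π/(n+1)) = cos(π/122) = 0.9996685.
√(1−ρ_J²) simplifies to sin(π/122) = 0.0257479.
ω* = 2 / (1 + 0.0257479) = 2 / 1.0257479 ≈ 1.9497968.
and ρ(B_{ω*}) = 1.9497968 − 1 = 0.9497968.
m ≥ 5·ln10 / (−ln 0.9497968) = 223.520; smallest integer m = 224.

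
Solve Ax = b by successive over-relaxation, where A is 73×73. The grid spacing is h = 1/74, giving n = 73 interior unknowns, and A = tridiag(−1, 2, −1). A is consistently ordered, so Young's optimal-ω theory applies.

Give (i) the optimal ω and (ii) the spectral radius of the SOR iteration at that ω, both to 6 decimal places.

ω* = 1.918573, ρ_SOR = 0.918573

[ρ_J] n=73: ρ(B_J) = cos(π/(n+1)) = cos(π/74) = 0.999099.
1 − cos²(π/74) = sin²(π/74) ⇒ √(1−ρ_J²) = sin(π/74) = 0.0424412.
So ω* = 2/1.0424412 = 1.918573 (Young).
ρ(B_{ω*}) = ω*−1 = 0.918573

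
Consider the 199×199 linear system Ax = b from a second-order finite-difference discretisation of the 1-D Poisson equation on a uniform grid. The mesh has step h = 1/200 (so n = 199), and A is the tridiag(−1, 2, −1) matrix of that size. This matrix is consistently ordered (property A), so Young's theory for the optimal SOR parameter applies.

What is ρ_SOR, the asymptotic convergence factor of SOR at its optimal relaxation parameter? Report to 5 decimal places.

ρ_SOR = 0.96907

n=199: λ(B_J) = 1 − λ(A)/2 = cos(kπ/200); k=1 gives ρ_J = 0.99988.
√(1−ρ_J²) simplifies to sin(π/200) = 0.015707.
So ω* = 2/1.015707 = 1.96907 (Young).
ρ_SOR = ω* − 1 = 1.96907 − 1 = 0.96907.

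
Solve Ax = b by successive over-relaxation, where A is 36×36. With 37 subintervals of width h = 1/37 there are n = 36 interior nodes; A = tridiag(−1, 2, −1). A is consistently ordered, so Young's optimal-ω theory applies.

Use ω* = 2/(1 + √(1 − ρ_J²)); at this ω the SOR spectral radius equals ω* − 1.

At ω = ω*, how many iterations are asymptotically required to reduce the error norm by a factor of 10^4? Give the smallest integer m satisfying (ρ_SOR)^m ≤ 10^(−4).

m = 55

n=36: λ(B_J) = 1 − λ(A)/2 = cos(kπ/37); k=1 gives ρ_J = 0.9963975.
1 − cos²(π/37) = sin²(π/37) ⇒ √(1−ρ_J²) = sin(π/37) = 0.0848059.
ω* = 2 / (1 + 0.0848059) = 2 / 1.0848059 ≈ 1.8436478.
and ρ(B_{ω*}) = 1.8436478 − 1 = 0.8436478.
Need (0.8436478)^m ≤ 10^(−4): m ≥ 4·ln10/|ln 0.8436478| = 9.21034/0.17002 = 54.172 ⇒ m = 55.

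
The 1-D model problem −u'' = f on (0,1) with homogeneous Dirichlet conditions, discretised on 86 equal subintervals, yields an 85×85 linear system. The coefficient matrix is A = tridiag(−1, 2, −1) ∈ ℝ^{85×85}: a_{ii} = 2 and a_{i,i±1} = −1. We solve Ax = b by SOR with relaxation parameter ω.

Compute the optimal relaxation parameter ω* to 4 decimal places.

ω* = 1.9295

n=85: λ(B_J) = 1 − λ(A)/2 = cos(kπ/86); k=1 gives ρ_J = 0.9993.
√(1−ρ_J²) simplifies to sin(π/86) = 0.03652.
[ω*] 2 ÷ (1 + 0.03652) = 2 ÷ 1.03652 = 1.9295.
ρ_SOR = ω* − 1 ≈ 0.9295.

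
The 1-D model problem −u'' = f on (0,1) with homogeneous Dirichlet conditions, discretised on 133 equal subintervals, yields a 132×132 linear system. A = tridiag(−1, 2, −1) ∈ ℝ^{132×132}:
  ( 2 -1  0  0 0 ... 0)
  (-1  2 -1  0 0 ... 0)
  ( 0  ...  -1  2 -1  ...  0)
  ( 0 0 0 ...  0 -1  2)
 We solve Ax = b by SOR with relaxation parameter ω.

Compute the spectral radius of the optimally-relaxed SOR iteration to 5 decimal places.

n=132: λ(B_J) = 1 − λ(A)/2 = cos(kπ/133); k=1 gives ρ_J = 0.99972.
√(1−ρ_J²) simplifies to sin(π/133) = 0.023619.
So ω* = 2/1.023619 = 1.95385 (Young).
At ω = 1.95385 every |λ(B_ω)| = ω−1, so ρ_SOR = 0.95385.

ρ_SOR = 0.95385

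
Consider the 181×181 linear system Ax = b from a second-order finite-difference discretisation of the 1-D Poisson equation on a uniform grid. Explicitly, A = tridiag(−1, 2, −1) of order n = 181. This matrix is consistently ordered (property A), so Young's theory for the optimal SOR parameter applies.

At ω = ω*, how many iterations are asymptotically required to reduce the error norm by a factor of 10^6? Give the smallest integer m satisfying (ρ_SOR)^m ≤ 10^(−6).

m = 401

With n=181, ρ(Jacobi) = cos(π/182) = 0.9998510.
1 − cos²(π/182) = sin²(π/182) ⇒ √(1−ρ_J²) = sin(π/182) = 0.0172606.
ω* = 2/(1 + 0.0172606) = 2/1.0172606 = 1.9660645.
and ρ(B_{ω*}) = 1.9660645 − 1 = 0.9660645.
m ≥ 6·ln10 / (−ln 0.9660645) = 400.163; smallest integer m = 401.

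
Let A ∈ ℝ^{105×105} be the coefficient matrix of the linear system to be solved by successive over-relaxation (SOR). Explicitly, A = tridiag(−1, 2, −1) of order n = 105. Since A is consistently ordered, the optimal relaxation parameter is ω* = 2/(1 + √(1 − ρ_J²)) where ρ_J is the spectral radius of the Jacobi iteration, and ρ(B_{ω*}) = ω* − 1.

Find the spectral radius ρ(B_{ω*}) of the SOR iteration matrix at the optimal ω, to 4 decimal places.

ρ_SOR = 0.9424

n=105: λ(B_J) = 1 − λ(A)/2 = cos(kπ/106); k=1 gives ρ_J = 0.9996.
1 − cos²(π/106) = sin²(π/106) ⇒ √(1−ρ_J²) = sin(π/106) = 0.02963.
Then 2/(1+√(1−ρ_J²)) = 2/(1+0.02963); ω* = 2/1.02963 = 1.9424.
ρ(B_{ω*}) = ω*−1 = 0.9424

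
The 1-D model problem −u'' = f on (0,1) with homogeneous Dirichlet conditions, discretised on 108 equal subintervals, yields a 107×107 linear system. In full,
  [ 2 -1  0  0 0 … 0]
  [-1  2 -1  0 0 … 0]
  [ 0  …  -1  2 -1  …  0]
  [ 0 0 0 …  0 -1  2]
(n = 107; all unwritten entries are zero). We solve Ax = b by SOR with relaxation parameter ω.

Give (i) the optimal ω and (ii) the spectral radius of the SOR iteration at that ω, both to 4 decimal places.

[ρ_J] n=107: ρ(B_J) = cos(π/(n+1)) = cos(π/108) = 0.9996.
1 − cos²(π/108) = sin²(π/108) ⇒ √(1−ρ_J²) = sin(π/108) = 0.02908.
ω* = 2 / (1 + 0.02908) = 2 / 1.02908 ≈ 1.9435.
ρ_SOR = ω* − 1 ≈ 0.9435.

ω* = 1.9435, ρ_SOR = 0.9435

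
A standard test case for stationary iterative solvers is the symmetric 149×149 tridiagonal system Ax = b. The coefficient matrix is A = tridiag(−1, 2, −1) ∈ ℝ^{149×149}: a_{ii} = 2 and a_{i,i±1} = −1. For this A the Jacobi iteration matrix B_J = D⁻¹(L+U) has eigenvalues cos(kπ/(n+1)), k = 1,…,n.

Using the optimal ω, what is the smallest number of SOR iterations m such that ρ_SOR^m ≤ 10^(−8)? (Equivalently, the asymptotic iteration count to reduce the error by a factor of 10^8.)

m = 440

[ρ_J] n=149: ρ(B_J) = cos(π/(n+1)) = cos(π/150) = 0.9997807.
1 − cos²(π/150) = sin²(π/150) ⇒ √(1−ρ_J²) = sin(π/150) = 0.0209424.
[ω*] 2 ÷ (1 + 0.0209424) = 2 ÷ 1.0209424 = 1.9589744.
[ρ_SOR] ω* − 1 = 0.9589744.
For 8 digits: m = 8·ln10 / (−ln 0.9589744) = 18.4207/0.0418909 = 439.730; round up → m = 440.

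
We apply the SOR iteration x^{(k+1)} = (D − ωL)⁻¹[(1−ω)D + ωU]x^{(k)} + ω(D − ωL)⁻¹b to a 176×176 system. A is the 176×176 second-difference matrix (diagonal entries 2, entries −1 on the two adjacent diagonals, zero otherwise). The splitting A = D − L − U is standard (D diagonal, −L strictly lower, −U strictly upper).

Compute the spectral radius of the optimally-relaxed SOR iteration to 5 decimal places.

ρ_SOR = 0.96512

n=176: λ(B_J) = 1 − λ(A)/2 = cos(kπ/177); k=1 gives ρ_J = 0.99984.
√(1−ρ_J²) simplifies to sin(π/177) = 0.017748.
Then 2/(1+√(1−ρ_J²)) = 2/(1+0.017748); ω* = 2/1.017748 = 1.96512.
ρ_SOR = ω* − 1 = 1.96512 − 1 = 0.96512.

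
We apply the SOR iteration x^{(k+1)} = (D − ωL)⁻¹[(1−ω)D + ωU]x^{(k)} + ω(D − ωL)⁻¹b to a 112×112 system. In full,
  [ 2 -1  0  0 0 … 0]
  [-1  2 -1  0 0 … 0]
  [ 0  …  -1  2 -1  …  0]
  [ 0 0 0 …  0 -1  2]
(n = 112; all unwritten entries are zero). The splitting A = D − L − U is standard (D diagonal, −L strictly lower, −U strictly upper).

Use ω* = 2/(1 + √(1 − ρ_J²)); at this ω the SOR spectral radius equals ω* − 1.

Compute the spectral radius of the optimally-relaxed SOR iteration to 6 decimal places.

ρ_SOR = 0.945907

½·tridiag(1,0,1) at n=112: λ_k = cos(kπ/113); max |λ| at k=1 ⇒ ρ_J = cos(π/113) ≈ 0.999614.
√(1 − cos²(π/113)) = sin(π/113) ≈ 0.0277981.
ω* = 2 / (1 + 0.0277981) = 2 / 1.0277981 ≈ 1.945907.
ρ_SOR = ω* − 1 ≈ 0.945907.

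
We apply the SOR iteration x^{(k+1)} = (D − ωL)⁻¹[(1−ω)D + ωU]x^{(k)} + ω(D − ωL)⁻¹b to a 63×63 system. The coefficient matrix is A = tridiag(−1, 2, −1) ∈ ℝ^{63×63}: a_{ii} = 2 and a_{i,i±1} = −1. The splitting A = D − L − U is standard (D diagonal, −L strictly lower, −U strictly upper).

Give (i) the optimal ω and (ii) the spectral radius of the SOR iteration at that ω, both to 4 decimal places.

ω* = 1.9065, ρ_SOR = 0.9065

spectrum of D⁻¹(L+U) = {cos(kπ/64) : 1≤k≤63}; ρ_J = cos(π/64) = 0.9988.
√(1−ρ_J²) simplifies to sin(π/64) = 0.04907.
Young: ω* = 2/(1+√(1−ρ_J²)) = 2/(1+0.04907) = 2/1.04907 = 1.9065.
[ρ_SOR] ω* − 1 = 0.9065.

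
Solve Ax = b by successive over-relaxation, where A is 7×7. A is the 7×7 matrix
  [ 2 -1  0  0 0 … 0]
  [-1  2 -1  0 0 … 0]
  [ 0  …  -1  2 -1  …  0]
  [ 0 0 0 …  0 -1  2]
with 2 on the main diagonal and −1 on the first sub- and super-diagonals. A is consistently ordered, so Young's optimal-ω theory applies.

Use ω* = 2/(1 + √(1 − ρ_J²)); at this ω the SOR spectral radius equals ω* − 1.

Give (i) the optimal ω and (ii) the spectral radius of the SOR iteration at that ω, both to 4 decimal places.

ω* = 1.4465, ρ_SOR = 0.4465

[ρ_J] n=7: ρ(B_J) = cos(π/(n+1)) = cos(π/8) = 0.9239.
√(1 − cos²(π/8)) = sin(π/8) ≈ 0.38268.
ω* = 2/(1 + 0.38268) = 2/1.38268 = 1.4465.
ρ_SOR = ω* − 1 = 1.4465 − 1 = 0.4465.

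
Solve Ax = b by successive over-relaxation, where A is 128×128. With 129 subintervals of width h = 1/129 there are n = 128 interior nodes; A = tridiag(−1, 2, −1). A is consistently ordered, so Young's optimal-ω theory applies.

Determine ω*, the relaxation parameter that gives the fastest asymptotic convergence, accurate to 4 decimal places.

[ρ_J] n=128: ρ(B_J) = cos(π/(n+1)) = cos(π/129) = 0.9997.
√(1 − cos²(π/129)) = sin(π/129) ≈ 0.02435.
So ω* = 2/1.02435 = 1.9525 (Young).
ρ_SOR = ω* − 1 = 1.9525 − 1 = 0.9525.

ω* = 1.9525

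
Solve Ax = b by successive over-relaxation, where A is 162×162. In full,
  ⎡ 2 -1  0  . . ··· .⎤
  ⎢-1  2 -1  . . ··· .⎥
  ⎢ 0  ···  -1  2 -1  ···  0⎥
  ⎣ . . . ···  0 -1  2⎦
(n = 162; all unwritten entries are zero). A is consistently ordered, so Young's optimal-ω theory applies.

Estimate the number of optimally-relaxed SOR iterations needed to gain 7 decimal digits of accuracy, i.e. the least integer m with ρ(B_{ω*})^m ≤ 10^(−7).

ρ_J = max_k |cos(kπ/163)| = cos(π/163) = 0.9998143
1 − cos²(π/163) = sin²(π/163) ⇒ √(1−ρ_J²) = sin(π/163) = 0.0192724.
ω* = 2/(1 + 0.0192724) = 2/1.0192724 = 1.9621840.
[ρ_SOR] ω* − 1 = 0.9621840.
(0.9621840)^m ≤ 10^{−7}  ⇒  m·ln(0.9621840) ≤ −7·ln10  ⇒  m ≥ 418.113  ⇒  m = 419

m = 419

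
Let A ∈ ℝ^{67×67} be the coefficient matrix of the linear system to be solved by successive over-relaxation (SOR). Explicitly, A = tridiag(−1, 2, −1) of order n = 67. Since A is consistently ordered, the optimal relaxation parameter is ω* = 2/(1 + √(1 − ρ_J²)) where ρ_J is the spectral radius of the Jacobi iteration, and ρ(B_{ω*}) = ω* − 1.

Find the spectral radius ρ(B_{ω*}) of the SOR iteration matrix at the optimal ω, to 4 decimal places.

ρ_SOR = 0.9117

spectrum of D⁻¹(L+U) = {cos(kπ/68) : 1≤k≤67}; ρ_J = cos(π/68) = 0.9989.
root = sin(π/68) = 0.04618  (since 1−cos² = sin²).
Young: ω* = 2/(1+√(1−ρ_J²)) = 2/(1+0.04618) = 2/1.04618 = 1.9117.
and ρ(B_{ω*}) = 1.9117 − 1 = 0.9117.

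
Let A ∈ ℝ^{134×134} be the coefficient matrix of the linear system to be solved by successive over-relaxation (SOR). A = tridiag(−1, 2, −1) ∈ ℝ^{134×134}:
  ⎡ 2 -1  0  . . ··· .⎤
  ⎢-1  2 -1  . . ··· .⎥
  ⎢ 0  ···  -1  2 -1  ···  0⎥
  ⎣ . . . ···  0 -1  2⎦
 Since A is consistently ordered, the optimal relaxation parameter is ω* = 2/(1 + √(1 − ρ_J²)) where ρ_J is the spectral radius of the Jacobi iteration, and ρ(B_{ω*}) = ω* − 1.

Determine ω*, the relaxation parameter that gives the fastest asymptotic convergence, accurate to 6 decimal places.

ω* = 1.954520

spectrum of D⁻¹(L+U) = {cos(kπ/135) : 1≤k≤134}; ρ_J = cos(π/135) = 0.999729.
√(1−ρ_J²) simplifies to sin(π/135) = 0.0232690.
ω* = 2/(1 + 0.0232690) = 2/1.0232690 = 1.954520.
[ρ_SOR] ω* − 1 = 0.954520.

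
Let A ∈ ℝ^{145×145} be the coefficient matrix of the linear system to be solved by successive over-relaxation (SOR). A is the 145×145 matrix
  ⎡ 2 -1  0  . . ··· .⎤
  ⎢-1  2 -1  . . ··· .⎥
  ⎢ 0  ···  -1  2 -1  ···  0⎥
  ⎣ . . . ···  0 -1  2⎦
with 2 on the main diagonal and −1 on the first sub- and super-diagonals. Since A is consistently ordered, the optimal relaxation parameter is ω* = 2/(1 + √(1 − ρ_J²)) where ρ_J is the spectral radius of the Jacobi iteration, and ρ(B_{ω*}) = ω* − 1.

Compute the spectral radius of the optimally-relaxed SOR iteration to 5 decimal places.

ρ_SOR = 0.95787

With n=145, ρ(Jacobi) = cos(π/146) = 0.99977.
1 − cos²(π/146) = sin²(π/146) ⇒ √(1−ρ_J²) = sin(π/146) = 0.021516.
Then 2/(1+√(1−ρ_J²)) = 2/(1+0.021516); ω* = 2/1.021516 = 1.95787.
and ρ(B_{ω*}) = 1.95787 − 1 = 0.95787.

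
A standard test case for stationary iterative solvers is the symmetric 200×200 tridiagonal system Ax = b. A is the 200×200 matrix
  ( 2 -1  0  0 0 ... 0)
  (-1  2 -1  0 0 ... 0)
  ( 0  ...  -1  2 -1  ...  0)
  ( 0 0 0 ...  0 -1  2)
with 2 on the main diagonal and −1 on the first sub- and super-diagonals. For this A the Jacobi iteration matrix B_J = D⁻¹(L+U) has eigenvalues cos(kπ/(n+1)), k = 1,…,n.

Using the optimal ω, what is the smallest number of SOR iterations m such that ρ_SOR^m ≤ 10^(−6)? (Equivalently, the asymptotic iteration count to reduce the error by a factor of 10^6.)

m = 442

[ρ_J] n=200: ρ(B_J) = cos(π/(n+1)) = cos(π/201) = 0.9998779.
√(1−ρ_J²) simplifies to sin(π/201) = 0.0156292.
ω* = 2/(1 + 0.0156292) = 2/1.0156292 = 1.9692226.
and ρ(B_{ω*}) = 1.9692226 − 1 = 0.9692226.
Need (0.9692226)^m ≤ 10^(−6): m ≥ 6·ln10/|ln 0.9692226| = 13.8155/0.031261 = 441.940 ⇒ m = 442.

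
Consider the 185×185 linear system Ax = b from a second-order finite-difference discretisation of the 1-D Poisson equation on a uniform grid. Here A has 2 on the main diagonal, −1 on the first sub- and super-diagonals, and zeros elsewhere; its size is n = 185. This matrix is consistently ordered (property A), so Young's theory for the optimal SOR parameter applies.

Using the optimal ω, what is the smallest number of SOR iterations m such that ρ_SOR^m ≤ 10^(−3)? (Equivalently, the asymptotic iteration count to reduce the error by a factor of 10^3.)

With n=185, ρ(Jacobi) = cos(π/186) = 0.9998574.
√(1 − cos²(π/186)) = sin(π/186) ≈ 0.0168895.
ω* = 2 / (1 + 0.0168895) = 2 / 1.0168895 ≈ 1.9667820.
ρ(B_{ω*}) = ω*−1 = 0.9667820
Need (0.9667820)^m ≤ 10^(−3): m ≥ 3·ln10/|ln 0.9667820| = 6.90776/0.0337822 = 204.479 ⇒ m = 205.

m = 205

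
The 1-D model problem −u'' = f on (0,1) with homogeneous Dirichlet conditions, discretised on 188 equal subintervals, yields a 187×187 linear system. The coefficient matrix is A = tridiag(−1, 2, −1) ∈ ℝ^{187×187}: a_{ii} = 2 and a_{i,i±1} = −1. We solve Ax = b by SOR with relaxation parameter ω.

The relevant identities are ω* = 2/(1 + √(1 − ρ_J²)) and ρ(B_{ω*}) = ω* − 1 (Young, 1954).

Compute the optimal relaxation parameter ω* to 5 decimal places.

With n=187, ρ(Jacobi) = cos(π/188) = 0.99986.
√(1−ρ_J²) = |sin(π/188)| = 0.016710
ω* = 2/(1 + 0.016710) = 2/1.016710 = 1.96713.
Hence ρ(B_{ω*}) = 1.96713 − 1 = 0.96713.

ω* = 1.96713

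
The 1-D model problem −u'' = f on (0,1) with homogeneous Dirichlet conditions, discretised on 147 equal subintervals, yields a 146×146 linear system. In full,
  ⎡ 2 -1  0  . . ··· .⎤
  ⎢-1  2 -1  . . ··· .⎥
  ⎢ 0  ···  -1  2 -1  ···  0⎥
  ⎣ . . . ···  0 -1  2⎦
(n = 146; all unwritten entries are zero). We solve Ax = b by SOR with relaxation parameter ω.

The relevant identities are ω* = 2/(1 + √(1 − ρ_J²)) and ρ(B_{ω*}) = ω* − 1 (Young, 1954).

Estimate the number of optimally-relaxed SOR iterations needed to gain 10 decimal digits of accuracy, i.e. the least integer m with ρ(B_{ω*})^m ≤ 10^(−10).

m = 539

spectrum of D⁻¹(L+U) = {cos(kπ/147) : 1≤k≤146}; ρ_J = cos(π/147) = 0.9997716.
1 − cos²(π/147) = sin²(π/147) ⇒ √(1−ρ_J²) = sin(π/147) = 0.0213698.
ω* = 2/(1+0.0213698) = 1.9581546
ρ_SOR = ω* − 1 ≈ 0.9581546.
ρ_SOR^m ≤ 10^(−10) ⇔ m ≥ 10·ln10/(−ln 0.9581546) = 23.0259/0.0427461 = 538.667; m = ⌈538.667⌉ = 539.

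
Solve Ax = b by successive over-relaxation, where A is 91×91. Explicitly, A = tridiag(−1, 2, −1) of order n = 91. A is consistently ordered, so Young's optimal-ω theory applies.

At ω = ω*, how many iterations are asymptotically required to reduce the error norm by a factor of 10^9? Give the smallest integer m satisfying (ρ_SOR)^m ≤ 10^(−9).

[ρ_J] n=91: ρ(B_J) = cos(π/(n+1)) = cos(π/92) = 0.9994170.
√(1 − cos²(π/92)) = sin(π/92) ≈ 0.0341411.
Young: ω* = 2/(1+√(1−ρ_J²)) = 2/(1+0.0341411) = 2/1.0341411 = 1.9339721.
ρ_SOR = ω* − 1 ≈ 0.9339721.
m ≥ 9·ln10 / (−ln 0.9339721) = 303.377; smallest integer m = 304.

m = 304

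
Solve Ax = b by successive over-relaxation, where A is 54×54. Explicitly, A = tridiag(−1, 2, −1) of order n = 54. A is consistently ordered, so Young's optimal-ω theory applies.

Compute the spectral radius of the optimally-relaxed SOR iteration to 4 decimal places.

ρ_SOR = 0.8920

spectrum of D⁻¹(L+U) = {cos(kπ/55) : 1≤k≤54}; ρ_J = cos(π/55) = 0.9984.
root = sin(π/55) = 0.05709  (since 1−cos² = sin²).
Then 2/(1+√(1−ρ_J²)) = 2/(1+0.05709); ω* = 2/1.05709 = 1.8920.
Hence ρ(B_{ω*}) = 1.8920 − 1 = 0.8920.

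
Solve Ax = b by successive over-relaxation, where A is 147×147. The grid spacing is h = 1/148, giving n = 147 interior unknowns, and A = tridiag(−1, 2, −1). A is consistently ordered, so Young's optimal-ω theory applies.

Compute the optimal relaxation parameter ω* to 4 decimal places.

spectrum of D⁻¹(L+U) = {cos(kπ/148) : 1≤k≤147}; ρ_J = cos(π/148) = 0.9998.
1 − cos²(π/148) = sin²(π/148) ⇒ √(1−ρ_J²) = sin(π/148) = 0.02123.
ω* = 2/(1+0.02123) = 1.9584
Hence ρ(B_{ω*}) = 1.9584 − 1 = 0.9584.

ω* = 1.9584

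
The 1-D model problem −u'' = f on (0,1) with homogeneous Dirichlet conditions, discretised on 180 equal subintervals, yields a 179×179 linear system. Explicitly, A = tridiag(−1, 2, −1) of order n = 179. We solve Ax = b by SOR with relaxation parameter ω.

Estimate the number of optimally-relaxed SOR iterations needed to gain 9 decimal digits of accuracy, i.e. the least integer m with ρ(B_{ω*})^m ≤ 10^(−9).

spectrum of D⁻¹(L+U) = {cos(kπ/180) : 1≤k≤179}; ρ_J = cos(π/180) = 0.9998477.
root = sin(π/180) = 0.0174524  (since 1−cos² = sin²).
[ω*] 2 ÷ (1 + 0.0174524) = 2 ÷ 1.0174524 = 1.9656939.
and ρ(B_{ω*}) = 1.9656939 − 1 = 0.9656939.
Need (0.9656939)^m ≤ 10^(−9): m ≥ 9·ln10/|ln 0.9656939| = 20.7233/0.0349084 = 593.648 ⇒ m = 594.

m = 594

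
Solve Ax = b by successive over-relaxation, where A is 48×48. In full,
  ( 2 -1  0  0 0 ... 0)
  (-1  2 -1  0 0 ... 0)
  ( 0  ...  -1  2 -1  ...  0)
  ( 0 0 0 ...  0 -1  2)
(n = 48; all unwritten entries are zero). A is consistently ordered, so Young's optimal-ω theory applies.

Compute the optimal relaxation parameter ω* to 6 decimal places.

ω* = 1.879575

spectrum of D⁻¹(L+U) = {cos(kπ/49) : 1≤k≤48}; ρ_J = cos(π/49) = 0.997945.
√(1−ρ_J²) = |sin(π/49)| = 0.0640702
Young: ω* = 2/(1+√(1−ρ_J²)) = 2/(1+0.0640702) = 2/1.0640702 = 1.879575.
ρ_SOR = ω* − 1 = 1.879575 − 1 = 0.879575.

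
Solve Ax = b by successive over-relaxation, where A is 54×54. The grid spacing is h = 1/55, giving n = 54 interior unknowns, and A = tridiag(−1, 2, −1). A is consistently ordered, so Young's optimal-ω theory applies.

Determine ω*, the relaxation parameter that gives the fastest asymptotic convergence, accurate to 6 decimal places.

n=54: λ(B_J) = 1 − λ(A)/2 = cos(kπ/55); k=1 gives ρ_J = 0.998369.
1 − cos²(π/55) = sin²(π/55) ⇒ √(1−ρ_J²) = sin(π/55) = 0.0570888.
ω* = 2 / (1 + 0.0570888) = 2 / 1.0570888 ≈ 1.891989.
ρ(B_{ω*}) = ω*−1 = 0.891989

ω* = 1.891989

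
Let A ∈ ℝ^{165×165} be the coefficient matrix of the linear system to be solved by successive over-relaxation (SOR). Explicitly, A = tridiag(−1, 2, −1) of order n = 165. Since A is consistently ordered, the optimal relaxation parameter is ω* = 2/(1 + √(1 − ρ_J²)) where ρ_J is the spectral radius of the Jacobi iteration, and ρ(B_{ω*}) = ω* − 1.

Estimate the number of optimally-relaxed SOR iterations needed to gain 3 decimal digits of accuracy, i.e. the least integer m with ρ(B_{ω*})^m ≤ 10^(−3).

m = 183

ρ_J = max_k |cos(kπ/166)| = cos(π/166) = 0.9998209
root = sin(π/166) = 0.0189241  (since 1−cos² = sin²).
ω* = 2 / (1 + 0.0189241) = 2 / 1.0189241 ≈ 1.9628547.
and ρ(B_{ω*}) = 1.9628547 − 1 = 0.9628547.
Need (0.9628547)^m ≤ 10^(−3): m ≥ 3·ln10/|ln 0.9628547| = 6.90776/0.0378528 = 182.490 ⇒ m = 183.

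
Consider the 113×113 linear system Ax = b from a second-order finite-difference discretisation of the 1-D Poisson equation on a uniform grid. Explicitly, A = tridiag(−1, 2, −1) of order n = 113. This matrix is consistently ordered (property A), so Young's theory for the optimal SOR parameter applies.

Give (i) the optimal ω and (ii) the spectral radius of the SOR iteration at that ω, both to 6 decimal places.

½·tridiag(1,0,1) at n=113: λ_k = cos(kπ/114); max |λ| at k=1 ⇒ ρ_J = cos(π/114) ≈ 0.999620.
root = sin(π/114) = 0.0275543  (since 1−cos² = sin²).
ω* = 2/(1 + 0.0275543) = 2/1.0275543 = 1.946369.
[ρ_SOR] ω* − 1 = 0.946369.

ω* = 1.946369, ρ_SOR = 0.946369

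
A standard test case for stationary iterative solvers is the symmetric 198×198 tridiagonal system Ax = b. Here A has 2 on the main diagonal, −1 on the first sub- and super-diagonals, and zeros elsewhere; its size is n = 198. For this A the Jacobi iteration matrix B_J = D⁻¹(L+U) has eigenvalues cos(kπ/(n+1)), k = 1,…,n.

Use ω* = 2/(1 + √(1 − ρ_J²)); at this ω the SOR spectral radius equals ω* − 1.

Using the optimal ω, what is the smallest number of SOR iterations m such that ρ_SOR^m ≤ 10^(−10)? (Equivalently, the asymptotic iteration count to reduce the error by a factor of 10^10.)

m = 730

spectrum of D⁻¹(L+U) = {cos(kπ/199) : 1≤k≤198}; ρ_J = cos(π/199) = 0.9998754.
√(1 − cos²(π/199)) = sin(π/199) ≈ 0.0157862.
So ω* = 2/1.0157862 = 1.9689183 (Young).
ρ(B_{ω*}) = ω*−1 = 0.9689183
Need (0.9689183)^m ≤ 10^(−10): m ≥ 10·ln10/|ln 0.9689183| = 23.0259/0.031575 = 729.245 ⇒ m = 730.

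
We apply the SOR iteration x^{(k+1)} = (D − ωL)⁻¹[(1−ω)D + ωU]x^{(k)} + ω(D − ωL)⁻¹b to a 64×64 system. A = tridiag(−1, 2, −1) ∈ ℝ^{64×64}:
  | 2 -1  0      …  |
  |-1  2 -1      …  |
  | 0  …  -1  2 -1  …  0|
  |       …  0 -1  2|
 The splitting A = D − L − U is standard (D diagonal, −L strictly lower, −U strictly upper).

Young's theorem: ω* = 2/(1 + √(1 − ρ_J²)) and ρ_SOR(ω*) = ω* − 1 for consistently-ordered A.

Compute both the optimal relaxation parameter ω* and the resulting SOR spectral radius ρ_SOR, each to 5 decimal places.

ω* = 1.90783, ρ_SOR = 0.90783

spectrum of D⁻¹(L+U) = {cos(kπ/65) : 1≤k≤64}; ρ_J = cos(π/65) = 0.99883.
root = sin(π/65) = 0.048313  (since 1−cos² = sin²).
[ω*] 2 ÷ (1 + 0.048313) = 2 ÷ 1.048313 = 1.90783.
ρ_SOR = ω* − 1 ≈ 0.90783.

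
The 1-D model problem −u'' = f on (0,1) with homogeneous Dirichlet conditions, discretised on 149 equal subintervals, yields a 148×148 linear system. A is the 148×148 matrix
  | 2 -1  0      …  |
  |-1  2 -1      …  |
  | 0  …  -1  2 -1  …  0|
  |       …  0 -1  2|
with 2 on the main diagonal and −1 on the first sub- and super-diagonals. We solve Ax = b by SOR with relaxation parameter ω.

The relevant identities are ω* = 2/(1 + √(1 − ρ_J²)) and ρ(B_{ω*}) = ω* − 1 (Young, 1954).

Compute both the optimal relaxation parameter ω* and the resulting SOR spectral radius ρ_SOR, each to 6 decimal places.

½·tridiag(1,0,1) at n=148: λ_k = cos(kπ/149); max |λ| at k=1 ⇒ ρ_J = cos(π/149) ≈ 0.999778.
√(1 − cos²(π/149)) = sin(π/149) ≈ 0.0210830.
So ω* = 2/1.0210830 = 1.958705 (Young).
At ω = 1.958705 every |λ(B_ω)| = ω−1, so ρ_SOR = 0.958705.

ω* = 1.958705, ρ_SOR = 0.958705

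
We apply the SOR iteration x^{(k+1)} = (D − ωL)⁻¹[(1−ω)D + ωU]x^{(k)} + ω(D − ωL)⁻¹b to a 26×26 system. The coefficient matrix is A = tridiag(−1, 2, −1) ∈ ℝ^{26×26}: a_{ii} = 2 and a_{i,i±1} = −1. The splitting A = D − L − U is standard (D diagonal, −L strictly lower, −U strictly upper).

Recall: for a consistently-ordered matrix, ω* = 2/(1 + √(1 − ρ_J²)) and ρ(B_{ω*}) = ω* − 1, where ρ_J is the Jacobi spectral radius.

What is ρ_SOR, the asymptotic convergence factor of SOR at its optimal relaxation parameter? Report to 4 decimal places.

With n=26, ρ(Jacobi) = cos(π/27) = 0.9932.
√(1−ρ_J²) = |sin(π/27)| = 0.11609
Young: ω* = 2/(1+√(1−ρ_J²)) = 2/(1+0.11609) = 2/1.11609 = 1.7920.
and ρ(B_{ω*}) = 1.7920 − 1 = 0.7920.

ρ_SOR = 0.7920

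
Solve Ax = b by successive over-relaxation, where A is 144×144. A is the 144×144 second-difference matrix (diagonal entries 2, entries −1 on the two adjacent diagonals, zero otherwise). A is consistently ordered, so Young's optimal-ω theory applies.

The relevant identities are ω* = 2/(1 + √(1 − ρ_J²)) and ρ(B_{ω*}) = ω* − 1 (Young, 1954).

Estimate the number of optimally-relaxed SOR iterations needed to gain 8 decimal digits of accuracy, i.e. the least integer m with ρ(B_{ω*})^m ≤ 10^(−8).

½·tridiag(1,0,1) at n=144: λ_k = cos(kπ/145); max |λ| at k=1 ⇒ ρ_J = cos(π/145) ≈ 0.9997653.
1 − cos²(π/145) = sin²(π/145) ⇒ √(1−ρ_J²) = sin(π/145) = 0.0216645.
ω* = 2/(1 + 0.0216645) = 2/1.0216645 = 1.9575898.
[ρ_SOR] ω* − 1 = 0.9575898.
Need (0.9575898)^m ≤ 10^(−8): m ≥ 8·ln10/|ln 0.9575898| = 18.4207/0.0433358 = 425.069 ⇒ m = 426.

m = 426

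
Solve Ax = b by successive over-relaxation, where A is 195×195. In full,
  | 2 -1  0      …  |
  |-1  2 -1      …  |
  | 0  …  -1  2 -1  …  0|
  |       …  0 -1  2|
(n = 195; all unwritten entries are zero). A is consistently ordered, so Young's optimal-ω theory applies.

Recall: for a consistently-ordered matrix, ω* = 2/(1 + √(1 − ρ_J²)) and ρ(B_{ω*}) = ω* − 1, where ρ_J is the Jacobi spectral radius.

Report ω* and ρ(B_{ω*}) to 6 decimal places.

ρ_J = max_k |cos(kπ/196)| = cos(π/196) = 0.999872
root = sin(π/196) = 0.0160278  (since 1−cos² = sin²).
[ω*] 2 ÷ (1 + 0.0160278) = 2 ÷ 1.0160278 = 1.968450.
and ρ(B_{ω*}) = 1.968450 − 1 = 0.968450.

ω* = 1.968450, ρ_SOR = 0.968450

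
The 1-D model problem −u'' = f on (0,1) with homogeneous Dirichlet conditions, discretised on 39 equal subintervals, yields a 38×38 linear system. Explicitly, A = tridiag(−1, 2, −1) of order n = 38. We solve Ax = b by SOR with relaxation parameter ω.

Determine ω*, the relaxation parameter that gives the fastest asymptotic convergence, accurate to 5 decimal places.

ρ_J = max_k |cos(kπ/39)| = cos(π/39) = 0.99676
1 − cos²(π/39) = sin²(π/39) ⇒ √(1−ρ_J²) = sin(π/39) = 0.080467.
So ω* = 2/1.080467 = 1.85105 (Young).
ρ_SOR = ω* − 1 ≈ 0.85105.

ω* = 1.85105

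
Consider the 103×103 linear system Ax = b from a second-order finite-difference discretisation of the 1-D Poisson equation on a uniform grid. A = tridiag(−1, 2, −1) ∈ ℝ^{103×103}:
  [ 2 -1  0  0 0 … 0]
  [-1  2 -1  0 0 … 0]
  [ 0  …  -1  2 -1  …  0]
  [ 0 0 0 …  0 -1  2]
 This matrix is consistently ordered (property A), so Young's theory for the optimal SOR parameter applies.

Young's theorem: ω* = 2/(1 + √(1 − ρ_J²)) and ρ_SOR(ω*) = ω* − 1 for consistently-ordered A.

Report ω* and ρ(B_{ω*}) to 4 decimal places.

ω* = 1.9414, ρ_SOR = 0.9414

n=103: λ(B_J) = 1 − λ(A)/2 = cos(kπ/104); k=1 gives ρ_J = 0.9995.
1 − cos²(π/104) = sin²(π/104) ⇒ √(1−ρ_J²) = sin(π/104) = 0.03020.
Young: ω* = 2/(1+√(1−ρ_J²)) = 2/(1+0.03020) = 2/1.03020 = 1.9414.
ρ_SOR = ω* − 1 ≈ 0.9414.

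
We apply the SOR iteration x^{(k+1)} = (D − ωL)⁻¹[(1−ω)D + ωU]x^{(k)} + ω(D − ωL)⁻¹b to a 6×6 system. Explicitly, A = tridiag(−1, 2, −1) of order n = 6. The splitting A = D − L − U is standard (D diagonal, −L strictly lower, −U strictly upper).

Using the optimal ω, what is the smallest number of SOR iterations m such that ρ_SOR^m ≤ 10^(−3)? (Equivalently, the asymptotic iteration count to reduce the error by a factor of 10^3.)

spectrum of D⁻¹(L+U) = {cos(kπ/7) : 1≤k≤6}; ρ_J = cos(π/7) = 0.9009689.
√(1−ρ_J²) simplifies to sin(π/7) = 0.4338837.
Young: ω* = 2/(1+√(1−ρ_J²)) = 2/(1+0.4338837) = 2/1.4338837 = 1.3948133.
ρ(B_{ω*}) = ω*−1 = 0.3948133
For 3 digits: m = 3·ln10 / (−ln 0.3948133) = 6.90776/0.929342 = 7.433; round up → m = 8.

m = 8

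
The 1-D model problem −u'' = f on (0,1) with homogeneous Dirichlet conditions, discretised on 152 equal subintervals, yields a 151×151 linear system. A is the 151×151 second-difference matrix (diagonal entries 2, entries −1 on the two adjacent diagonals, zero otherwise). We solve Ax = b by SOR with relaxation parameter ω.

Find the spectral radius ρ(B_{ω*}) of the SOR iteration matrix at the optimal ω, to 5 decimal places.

ρ_SOR = 0.95950

With n=151, ρ(Jacobi) = cos(π/152) = 0.99979.
√(1 − cos²(π/152)) = sin(π/152) ≈ 0.020667.
ω* = 2/(1+0.020667) = 1.95950
ρ_SOR = ω* − 1 = 1.95950 − 1 = 0.95950.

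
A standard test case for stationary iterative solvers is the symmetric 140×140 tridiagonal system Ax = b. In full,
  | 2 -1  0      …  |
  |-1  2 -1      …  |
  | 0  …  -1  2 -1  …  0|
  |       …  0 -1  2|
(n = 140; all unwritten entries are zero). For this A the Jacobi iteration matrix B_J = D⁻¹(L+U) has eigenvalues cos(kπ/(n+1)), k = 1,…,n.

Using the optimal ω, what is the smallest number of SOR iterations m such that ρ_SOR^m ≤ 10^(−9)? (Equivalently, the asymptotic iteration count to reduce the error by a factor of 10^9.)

spectrum of D⁻¹(L+U) = {cos(kπ/141) : 1≤k≤140}; ρ_J = cos(π/141) = 0.9997518.
√(1−ρ_J²) simplifies to sin(π/141) = 0.0222790.
ω* = 2/(1 + 0.0222790) = 2/1.0222790 = 1.9564131.
ρ(B_{ω*}) = ω*−1 = 0.9564131
9·ln10 = 20.7233; −ln(0.9564131) = 0.0445653; m = ⌈20.7233/0.0445653⌉ = ⌈465.010⌉ = 466.

m = 466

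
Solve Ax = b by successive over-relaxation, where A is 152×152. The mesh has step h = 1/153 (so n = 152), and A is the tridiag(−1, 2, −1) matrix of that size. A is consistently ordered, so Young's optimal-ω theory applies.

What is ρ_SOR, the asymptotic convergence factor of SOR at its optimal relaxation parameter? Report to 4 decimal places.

ρ_SOR = 0.9598

B_J for the 152×152 system has eigenvalues cos(kπ/153); ρ_J = cos(π/153) = 0.9998.
root = sin(π/153) = 0.02053  (since 1−cos² = sin²).
Young: ω* = 2/(1+√(1−ρ_J²)) = 2/(1+0.02053) = 2/1.02053 = 1.9598.
and ρ(B_{ω*}) = 1.9598 − 1 = 0.9598.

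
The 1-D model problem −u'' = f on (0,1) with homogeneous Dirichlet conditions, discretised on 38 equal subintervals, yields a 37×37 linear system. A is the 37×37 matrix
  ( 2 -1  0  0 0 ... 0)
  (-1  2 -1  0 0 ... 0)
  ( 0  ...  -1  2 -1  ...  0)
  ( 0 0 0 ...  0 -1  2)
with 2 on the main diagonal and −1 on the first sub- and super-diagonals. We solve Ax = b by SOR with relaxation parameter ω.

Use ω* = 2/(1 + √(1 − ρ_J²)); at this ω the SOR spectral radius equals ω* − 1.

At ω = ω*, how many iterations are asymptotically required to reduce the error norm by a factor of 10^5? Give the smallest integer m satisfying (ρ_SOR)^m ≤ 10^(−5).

With n=37, ρ(Jacobi) = cos(π/38) = 0.9965845.
√(1 − cos²(π/38)) = sin(π/38) ≈ 0.0825793.
Then 2/(1+√(1−ρ_J²)) = 2/(1+0.0825793); ω* = 2/1.0825793 = 1.8474397.
and ρ(B_{ω*}) = 1.8474397 − 1 = 0.8474397.
Need (0.8474397)^m ≤ 10^(−5): m ≥ 5·ln10/|ln 0.8474397| = 11.5129/0.165536 = 69.549 ⇒ m = 70.

m = 70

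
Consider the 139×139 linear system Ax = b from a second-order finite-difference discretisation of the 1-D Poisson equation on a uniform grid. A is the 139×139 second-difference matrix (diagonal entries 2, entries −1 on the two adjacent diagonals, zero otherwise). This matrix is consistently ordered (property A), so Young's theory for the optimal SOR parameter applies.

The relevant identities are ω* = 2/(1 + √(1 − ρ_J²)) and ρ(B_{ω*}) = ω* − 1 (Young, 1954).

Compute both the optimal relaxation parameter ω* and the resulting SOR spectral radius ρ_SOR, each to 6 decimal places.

With n=139, ρ(Jacobi) = cos(π/140) = 0.999748.
√(1−ρ_J²) = |sin(π/140)| = 0.0224381
ω* = 2/(1 + 0.0224381) = 2/1.0224381 = 1.956109.
[ρ_SOR] ω* − 1 = 0.956109.

ω* = 1.956109, ρ_SOR = 0.956109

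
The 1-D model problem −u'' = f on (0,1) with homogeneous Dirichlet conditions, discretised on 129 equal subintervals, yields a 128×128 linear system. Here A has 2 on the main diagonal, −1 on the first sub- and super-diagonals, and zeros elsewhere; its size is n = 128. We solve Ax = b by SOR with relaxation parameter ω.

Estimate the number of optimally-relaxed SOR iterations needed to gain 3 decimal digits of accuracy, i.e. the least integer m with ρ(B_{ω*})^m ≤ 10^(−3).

m = 142

spectrum of D⁻¹(L+U) = {cos(kπ/129) : 1≤k≤128}; ρ_J = cos(π/129) = 0.9997035.
root = sin(π/129) = 0.0243510  (since 1−cos² = sin²).
Young: ω* = 2/(1+√(1−ρ_J²)) = 2/(1+0.0243510) = 2/1.0243510 = 1.9524558.
ρ_SOR = ω* − 1 = 1.9524558 − 1 = 0.9524558.
For 3 digits: m = 3·ln10 / (−ln 0.9524558) = 6.90776/0.0487116 = 141.809; round up → m = 142.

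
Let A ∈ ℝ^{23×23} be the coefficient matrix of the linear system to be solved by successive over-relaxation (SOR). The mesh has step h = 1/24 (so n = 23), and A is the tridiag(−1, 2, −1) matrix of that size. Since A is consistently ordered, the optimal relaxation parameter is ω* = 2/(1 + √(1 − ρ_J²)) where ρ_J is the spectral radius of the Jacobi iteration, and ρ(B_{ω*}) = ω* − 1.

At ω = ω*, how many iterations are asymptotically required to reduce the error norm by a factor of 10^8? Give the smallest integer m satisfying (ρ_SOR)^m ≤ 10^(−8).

B_J for the 23×23 system has eigenvalues cos(kπ/24); ρ_J = cos(π/24) = 0.9914449.
√(1−ρ_J²) simplifies to sin(π/24) = 0.1305262.
ω* = 2 / (1 + 0.1305262) = 2 / 1.1305262 ≈ 1.7690877.
Hence ρ(B_{ω*}) = 1.7690877 − 1 = 0.7690877.
Need (0.7690877)^m ≤ 10^(−8): m ≥ 8·ln10/|ln 0.7690877| = 18.4207/0.26255 = 70.161 ⇒ m = 71.

m = 71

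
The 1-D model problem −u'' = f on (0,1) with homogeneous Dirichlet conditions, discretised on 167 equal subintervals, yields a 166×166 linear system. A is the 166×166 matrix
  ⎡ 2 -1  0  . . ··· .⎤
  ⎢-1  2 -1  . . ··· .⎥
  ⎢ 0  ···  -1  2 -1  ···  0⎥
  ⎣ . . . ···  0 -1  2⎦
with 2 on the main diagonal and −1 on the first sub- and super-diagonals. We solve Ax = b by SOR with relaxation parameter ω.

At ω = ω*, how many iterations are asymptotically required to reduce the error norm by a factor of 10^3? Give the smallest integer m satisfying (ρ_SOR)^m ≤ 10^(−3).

With n=166, ρ(Jacobi) = cos(π/167) = 0.9998231.
1 − cos²(π/167) = sin²(π/167) ⇒ √(1−ρ_J²) = sin(π/167) = 0.0188108.
ω* = 2 / (1 + 0.0188108) = 2 / 1.0188108 ≈ 1.9630730.
[ρ_SOR] ω* − 1 = 0.9630730.
Need (0.9630730)^m ≤ 10^(−3): m ≥ 3·ln10/|ln 0.9630730| = 6.90776/0.0376261 = 183.590 ⇒ m = 184.

m = 184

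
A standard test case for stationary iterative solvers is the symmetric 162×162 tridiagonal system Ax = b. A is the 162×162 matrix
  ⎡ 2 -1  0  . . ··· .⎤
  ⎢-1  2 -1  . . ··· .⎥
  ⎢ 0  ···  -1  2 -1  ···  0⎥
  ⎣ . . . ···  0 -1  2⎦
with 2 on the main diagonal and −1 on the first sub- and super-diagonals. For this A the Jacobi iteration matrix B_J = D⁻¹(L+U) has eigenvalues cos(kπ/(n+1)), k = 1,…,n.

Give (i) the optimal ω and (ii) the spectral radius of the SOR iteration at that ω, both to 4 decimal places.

ω* = 1.9622, ρ_SOR = 0.9622

spectrum of D⁻¹(L+U) = {cos(kπ/163) : 1≤k≤162}; ρ_J = cos(π/163) = 0.9998.
root = sin(π/163) = 0.01927  (since 1−cos² = sin²).
ω* = 2/(1+0.01927) = 1.9622
ρ_SOR = ω* − 1 = 1.9622 − 1 = 0.9622.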